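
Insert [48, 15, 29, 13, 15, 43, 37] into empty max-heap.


Insert 48: [48]
Insert 15: [48, 15]
Insert 29: [48, 15, 29]
Insert 13: [48, 15, 29, 13]
Insert 15: [48, 15, 29, 13, 15]
Insert 43: [48, 15, 43, 13, 15, 29]
Insert 37: [48, 15, 43, 13, 15, 29, 37]

Final heap: [48, 15, 43, 13, 15, 29, 37]


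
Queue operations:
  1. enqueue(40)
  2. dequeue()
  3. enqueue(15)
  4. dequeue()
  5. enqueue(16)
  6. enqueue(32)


enqueue(40) -> [40]
dequeue()->40, []
enqueue(15) -> [15]
dequeue()->15, []
enqueue(16) -> [16]
enqueue(32) -> [16, 32]

Final queue: [16, 32]


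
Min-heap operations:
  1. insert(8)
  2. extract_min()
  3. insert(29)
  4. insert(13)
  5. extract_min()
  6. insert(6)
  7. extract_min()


insert(8) -> [8]
extract_min()->8, []
insert(29) -> [29]
insert(13) -> [13, 29]
extract_min()->13, [29]
insert(6) -> [6, 29]
extract_min()->6, [29]

Final heap: [29]


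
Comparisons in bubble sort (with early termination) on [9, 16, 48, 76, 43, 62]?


Algorithm: bubble sort (with early termination)
Input: [9, 16, 48, 76, 43, 62]
Sorted: [9, 16, 43, 48, 62, 76]

12


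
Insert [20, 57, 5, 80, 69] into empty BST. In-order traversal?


Insert 20: root
Insert 57: R from 20
Insert 5: L from 20
Insert 80: R from 20 -> R from 57
Insert 69: R from 20 -> R from 57 -> L from 80

In-order: [5, 20, 57, 69, 80]


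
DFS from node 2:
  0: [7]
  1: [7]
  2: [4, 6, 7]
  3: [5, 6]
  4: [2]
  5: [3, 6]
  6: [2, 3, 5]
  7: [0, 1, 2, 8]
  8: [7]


Visit 2, push [7, 6, 4]
Visit 4, push []
Visit 6, push [5, 3]
Visit 3, push [5]
Visit 5, push []
Visit 7, push [8, 1, 0]
Visit 0, push []
Visit 1, push []
Visit 8, push []

DFS order: [2, 4, 6, 3, 5, 7, 0, 1, 8]


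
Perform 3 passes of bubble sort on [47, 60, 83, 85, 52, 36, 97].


Initial: [47, 60, 83, 85, 52, 36, 97]
Pass 1: [47, 60, 83, 52, 36, 85, 97] (2 swaps)
Pass 2: [47, 60, 52, 36, 83, 85, 97] (2 swaps)
Pass 3: [47, 52, 36, 60, 83, 85, 97] (2 swaps)

After 3 passes: [47, 52, 36, 60, 83, 85, 97]


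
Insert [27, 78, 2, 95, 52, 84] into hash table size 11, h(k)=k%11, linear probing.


Insert 27: h=5 -> slot 5
Insert 78: h=1 -> slot 1
Insert 2: h=2 -> slot 2
Insert 95: h=7 -> slot 7
Insert 52: h=8 -> slot 8
Insert 84: h=7, 2 probes -> slot 9

Table: [None, 78, 2, None, None, 27, None, 95, 52, 84, None]


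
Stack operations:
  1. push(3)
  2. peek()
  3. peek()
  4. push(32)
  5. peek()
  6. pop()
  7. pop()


push(3) -> [3]
peek()->3
peek()->3
push(32) -> [3, 32]
peek()->32
pop()->32, [3]
pop()->3, []

Final stack: []


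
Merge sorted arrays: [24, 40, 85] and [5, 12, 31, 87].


Take 5 from B
Take 12 from B
Take 24 from A
Take 31 from B
Take 40 from A
Take 85 from A

Merged: [5, 12, 24, 31, 40, 85, 87]


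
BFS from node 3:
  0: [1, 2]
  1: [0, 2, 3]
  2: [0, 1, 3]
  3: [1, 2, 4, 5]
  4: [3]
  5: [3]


Visit 3, enqueue [1, 2, 4, 5]
Visit 1, enqueue [0]
Visit 2, enqueue []
Visit 4, enqueue []
Visit 5, enqueue []
Visit 0, enqueue []

BFS order: [3, 1, 2, 4, 5, 0]


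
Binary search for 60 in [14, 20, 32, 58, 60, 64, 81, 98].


Step 1: lo=0, hi=7, mid=3, val=58
Step 2: lo=4, hi=7, mid=5, val=64
Step 3: lo=4, hi=4, mid=4, val=60

Found at index 4


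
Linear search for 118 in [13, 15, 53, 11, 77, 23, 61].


i=0: 13!=118
i=1: 15!=118
i=2: 53!=118
i=3: 11!=118
i=4: 77!=118
i=5: 23!=118
i=6: 61!=118

Not found, 7 comps


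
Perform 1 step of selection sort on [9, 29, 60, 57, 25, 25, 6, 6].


Initial: [9, 29, 60, 57, 25, 25, 6, 6]
Step 1: min=6 at 6
  Swap: [6, 29, 60, 57, 25, 25, 9, 6]

After 1 step: [6, 29, 60, 57, 25, 25, 9, 6]


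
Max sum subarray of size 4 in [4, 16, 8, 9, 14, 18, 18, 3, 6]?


[0:4]: 37
[1:5]: 47
[2:6]: 49
[3:7]: 59
[4:8]: 53
[5:9]: 45

Max: 59 at [3:7]


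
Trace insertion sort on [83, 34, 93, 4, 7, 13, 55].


Initial: [83, 34, 93, 4, 7, 13, 55]
Insert 34: [34, 83, 93, 4, 7, 13, 55]
Insert 93: [34, 83, 93, 4, 7, 13, 55]
Insert 4: [4, 34, 83, 93, 7, 13, 55]
Insert 7: [4, 7, 34, 83, 93, 13, 55]
Insert 13: [4, 7, 13, 34, 83, 93, 55]
Insert 55: [4, 7, 13, 34, 55, 83, 93]

Sorted: [4, 7, 13, 34, 55, 83, 93]


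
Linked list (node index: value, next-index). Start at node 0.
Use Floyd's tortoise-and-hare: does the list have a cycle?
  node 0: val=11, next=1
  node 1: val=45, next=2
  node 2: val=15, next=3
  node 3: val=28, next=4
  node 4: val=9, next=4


Floyd's tortoise (slow, +1) and hare (fast, +2):
  init: slow=0, fast=0
  step 1: slow=1, fast=2
  step 2: slow=2, fast=4
  step 3: slow=3, fast=4
  step 4: slow=4, fast=4
  slow == fast at node 4: cycle detected

Cycle: yes


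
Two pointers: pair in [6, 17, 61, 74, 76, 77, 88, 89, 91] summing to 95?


lo=0(6)+hi=8(91)=97
lo=0(6)+hi=7(89)=95

Yes: 6+89=95


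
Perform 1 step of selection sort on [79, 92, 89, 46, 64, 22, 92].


Initial: [79, 92, 89, 46, 64, 22, 92]
Step 1: min=22 at 5
  Swap: [22, 92, 89, 46, 64, 79, 92]

After 1 step: [22, 92, 89, 46, 64, 79, 92]


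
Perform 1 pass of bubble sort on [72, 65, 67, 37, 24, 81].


Initial: [72, 65, 67, 37, 24, 81]
Pass 1: [65, 67, 37, 24, 72, 81] (4 swaps)

After 1 pass: [65, 67, 37, 24, 72, 81]


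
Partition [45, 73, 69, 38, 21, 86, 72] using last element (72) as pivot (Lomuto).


Pivot: 72
  45 <= 72: advance i (no swap)
  69 <= 72: swap -> [45, 69, 73, 38, 21, 86, 72]
  38 <= 72: swap -> [45, 69, 38, 73, 21, 86, 72]
  21 <= 72: swap -> [45, 69, 38, 21, 73, 86, 72]
Place pivot at 4: [45, 69, 38, 21, 72, 86, 73]

Partitioned: [45, 69, 38, 21, 72, 86, 73]


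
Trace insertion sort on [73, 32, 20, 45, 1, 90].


Initial: [73, 32, 20, 45, 1, 90]
Insert 32: [32, 73, 20, 45, 1, 90]
Insert 20: [20, 32, 73, 45, 1, 90]
Insert 45: [20, 32, 45, 73, 1, 90]
Insert 1: [1, 20, 32, 45, 73, 90]
Insert 90: [1, 20, 32, 45, 73, 90]

Sorted: [1, 20, 32, 45, 73, 90]


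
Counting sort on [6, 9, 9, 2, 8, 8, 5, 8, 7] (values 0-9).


Input: [6, 9, 9, 2, 8, 8, 5, 8, 7]
Counts: [0, 0, 1, 0, 0, 1, 1, 1, 3, 2]

Sorted: [2, 5, 6, 7, 8, 8, 8, 9, 9]


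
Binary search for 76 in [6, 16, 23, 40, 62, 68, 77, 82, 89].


Step 1: lo=0, hi=8, mid=4, val=62
Step 2: lo=5, hi=8, mid=6, val=77
Step 3: lo=5, hi=5, mid=5, val=68

Not found


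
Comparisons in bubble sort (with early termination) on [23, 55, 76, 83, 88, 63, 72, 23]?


Algorithm: bubble sort (with early termination)
Input: [23, 55, 76, 83, 88, 63, 72, 23]
Sorted: [23, 23, 55, 63, 72, 76, 83, 88]

28


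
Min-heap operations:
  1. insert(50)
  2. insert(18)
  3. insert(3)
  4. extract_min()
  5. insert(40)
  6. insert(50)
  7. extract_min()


insert(50) -> [50]
insert(18) -> [18, 50]
insert(3) -> [3, 50, 18]
extract_min()->3, [18, 50]
insert(40) -> [18, 50, 40]
insert(50) -> [18, 50, 40, 50]
extract_min()->18, [40, 50, 50]

Final heap: [40, 50, 50]


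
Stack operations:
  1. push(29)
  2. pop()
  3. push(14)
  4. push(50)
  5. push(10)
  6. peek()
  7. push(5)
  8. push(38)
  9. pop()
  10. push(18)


push(29) -> [29]
pop()->29, []
push(14) -> [14]
push(50) -> [14, 50]
push(10) -> [14, 50, 10]
peek()->10
push(5) -> [14, 50, 10, 5]
push(38) -> [14, 50, 10, 5, 38]
pop()->38, [14, 50, 10, 5]
push(18) -> [14, 50, 10, 5, 18]

Final stack: [14, 50, 10, 5, 18]


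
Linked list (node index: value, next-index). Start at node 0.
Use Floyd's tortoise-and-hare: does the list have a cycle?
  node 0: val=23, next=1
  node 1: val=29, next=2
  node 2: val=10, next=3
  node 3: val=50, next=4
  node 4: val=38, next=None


Floyd's tortoise (slow, +1) and hare (fast, +2):
  init: slow=0, fast=0
  step 1: slow=1, fast=2
  step 2: slow=2, fast=4
  step 3: fast -> None, no cycle

Cycle: no


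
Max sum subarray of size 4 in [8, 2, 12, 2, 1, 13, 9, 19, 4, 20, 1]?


[0:4]: 24
[1:5]: 17
[2:6]: 28
[3:7]: 25
[4:8]: 42
[5:9]: 45
[6:10]: 52
[7:11]: 44

Max: 52 at [6:10]


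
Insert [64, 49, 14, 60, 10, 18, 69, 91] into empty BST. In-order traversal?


Insert 64: root
Insert 49: L from 64
Insert 14: L from 64 -> L from 49
Insert 60: L from 64 -> R from 49
Insert 10: L from 64 -> L from 49 -> L from 14
Insert 18: L from 64 -> L from 49 -> R from 14
Insert 69: R from 64
Insert 91: R from 64 -> R from 69

In-order: [10, 14, 18, 49, 60, 64, 69, 91]


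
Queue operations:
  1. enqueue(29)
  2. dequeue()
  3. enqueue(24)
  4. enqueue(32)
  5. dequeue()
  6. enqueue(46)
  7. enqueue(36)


enqueue(29) -> [29]
dequeue()->29, []
enqueue(24) -> [24]
enqueue(32) -> [24, 32]
dequeue()->24, [32]
enqueue(46) -> [32, 46]
enqueue(36) -> [32, 46, 36]

Final queue: [32, 46, 36]


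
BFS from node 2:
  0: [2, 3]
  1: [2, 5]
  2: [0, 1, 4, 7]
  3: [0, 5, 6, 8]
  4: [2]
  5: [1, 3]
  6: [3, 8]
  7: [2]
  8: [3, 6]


Visit 2, enqueue [0, 1, 4, 7]
Visit 0, enqueue [3]
Visit 1, enqueue [5]
Visit 4, enqueue []
Visit 7, enqueue []
Visit 3, enqueue [6, 8]
Visit 5, enqueue []
Visit 6, enqueue []
Visit 8, enqueue []

BFS order: [2, 0, 1, 4, 7, 3, 5, 6, 8]


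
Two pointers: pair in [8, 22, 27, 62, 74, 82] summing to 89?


lo=0(8)+hi=5(82)=90
lo=0(8)+hi=4(74)=82
lo=1(22)+hi=4(74)=96
lo=1(22)+hi=3(62)=84
lo=2(27)+hi=3(62)=89

Yes: 27+62=89


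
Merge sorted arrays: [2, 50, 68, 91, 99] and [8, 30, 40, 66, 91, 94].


Take 2 from A
Take 8 from B
Take 30 from B
Take 40 from B
Take 50 from A
Take 66 from B
Take 68 from A
Take 91 from A
Take 91 from B
Take 94 from B

Merged: [2, 8, 30, 40, 50, 66, 68, 91, 91, 94, 99]


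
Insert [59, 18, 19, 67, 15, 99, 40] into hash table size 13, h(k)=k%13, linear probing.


Insert 59: h=7 -> slot 7
Insert 18: h=5 -> slot 5
Insert 19: h=6 -> slot 6
Insert 67: h=2 -> slot 2
Insert 15: h=2, 1 probes -> slot 3
Insert 99: h=8 -> slot 8
Insert 40: h=1 -> slot 1

Table: [None, 40, 67, 15, None, 18, 19, 59, 99, None, None, None, None]


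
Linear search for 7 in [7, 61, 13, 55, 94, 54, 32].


i=0: 7==7 found!

Found at 0, 1 comps


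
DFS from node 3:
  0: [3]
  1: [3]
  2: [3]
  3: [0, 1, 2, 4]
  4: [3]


Visit 3, push [4, 2, 1, 0]
Visit 0, push []
Visit 1, push []
Visit 2, push []
Visit 4, push []

DFS order: [3, 0, 1, 2, 4]


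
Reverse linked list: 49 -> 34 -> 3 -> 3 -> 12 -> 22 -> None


Step 1: curr=49, set curr.next=prev(None) | reversed so far: 49
Step 2: curr=34, set curr.next=prev(49) | reversed so far: 34 -> 49
Step 3: curr=3, set curr.next=prev(34) | reversed so far: 3 -> 34 -> 49
Step 4: curr=3, set curr.next=prev(3) | reversed so far: 3 -> 3 -> 34 -> 49
Step 5: curr=12, set curr.next=prev(3) | reversed so far: 12 -> 3 -> 3 -> 34 -> 49
Step 6: curr=22, set curr.next=prev(12) | reversed so far: 22 -> 12 -> 3 -> 3 -> 34 -> 49

22 -> 12 -> 3 -> 3 -> 34 -> 49 -> None


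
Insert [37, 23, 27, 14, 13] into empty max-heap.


Insert 37: [37]
Insert 23: [37, 23]
Insert 27: [37, 23, 27]
Insert 14: [37, 23, 27, 14]
Insert 13: [37, 23, 27, 14, 13]

Final heap: [37, 23, 27, 14, 13]


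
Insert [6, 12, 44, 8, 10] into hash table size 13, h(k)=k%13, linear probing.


Insert 6: h=6 -> slot 6
Insert 12: h=12 -> slot 12
Insert 44: h=5 -> slot 5
Insert 8: h=8 -> slot 8
Insert 10: h=10 -> slot 10

Table: [None, None, None, None, None, 44, 6, None, 8, None, 10, None, 12]


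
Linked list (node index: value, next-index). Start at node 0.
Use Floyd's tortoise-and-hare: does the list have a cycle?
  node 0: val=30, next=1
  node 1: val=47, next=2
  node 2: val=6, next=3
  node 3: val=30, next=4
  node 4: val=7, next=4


Floyd's tortoise (slow, +1) and hare (fast, +2):
  init: slow=0, fast=0
  step 1: slow=1, fast=2
  step 2: slow=2, fast=4
  step 3: slow=3, fast=4
  step 4: slow=4, fast=4
  slow == fast at node 4: cycle detected

Cycle: yes


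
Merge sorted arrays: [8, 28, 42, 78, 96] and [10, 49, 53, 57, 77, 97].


Take 8 from A
Take 10 from B
Take 28 from A
Take 42 from A
Take 49 from B
Take 53 from B
Take 57 from B
Take 77 from B
Take 78 from A
Take 96 from A

Merged: [8, 10, 28, 42, 49, 53, 57, 77, 78, 96, 97]


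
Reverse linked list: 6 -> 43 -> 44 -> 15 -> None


Step 1: curr=6, set curr.next=prev(None) | reversed so far: 6
Step 2: curr=43, set curr.next=prev(6) | reversed so far: 43 -> 6
Step 3: curr=44, set curr.next=prev(43) | reversed so far: 44 -> 43 -> 6
Step 4: curr=15, set curr.next=prev(44) | reversed so far: 15 -> 44 -> 43 -> 6

15 -> 44 -> 43 -> 6 -> None


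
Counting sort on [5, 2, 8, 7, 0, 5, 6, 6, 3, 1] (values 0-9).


Input: [5, 2, 8, 7, 0, 5, 6, 6, 3, 1]
Counts: [1, 1, 1, 1, 0, 2, 2, 1, 1, 0]

Sorted: [0, 1, 2, 3, 5, 5, 6, 6, 7, 8]


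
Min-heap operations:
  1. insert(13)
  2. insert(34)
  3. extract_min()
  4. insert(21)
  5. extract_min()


insert(13) -> [13]
insert(34) -> [13, 34]
extract_min()->13, [34]
insert(21) -> [21, 34]
extract_min()->21, [34]

Final heap: [34]


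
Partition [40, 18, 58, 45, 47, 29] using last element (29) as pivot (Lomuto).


Pivot: 29
  18 <= 29: swap -> [18, 40, 58, 45, 47, 29]
Place pivot at 1: [18, 29, 58, 45, 47, 40]

Partitioned: [18, 29, 58, 45, 47, 40]


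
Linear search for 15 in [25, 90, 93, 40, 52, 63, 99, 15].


i=0: 25!=15
i=1: 90!=15
i=2: 93!=15
i=3: 40!=15
i=4: 52!=15
i=5: 63!=15
i=6: 99!=15
i=7: 15==15 found!

Found at 7, 8 comps


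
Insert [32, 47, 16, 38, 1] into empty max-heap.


Insert 32: [32]
Insert 47: [47, 32]
Insert 16: [47, 32, 16]
Insert 38: [47, 38, 16, 32]
Insert 1: [47, 38, 16, 32, 1]

Final heap: [47, 38, 16, 32, 1]


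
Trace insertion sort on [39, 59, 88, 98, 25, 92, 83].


Initial: [39, 59, 88, 98, 25, 92, 83]
Insert 59: [39, 59, 88, 98, 25, 92, 83]
Insert 88: [39, 59, 88, 98, 25, 92, 83]
Insert 98: [39, 59, 88, 98, 25, 92, 83]
Insert 25: [25, 39, 59, 88, 98, 92, 83]
Insert 92: [25, 39, 59, 88, 92, 98, 83]
Insert 83: [25, 39, 59, 83, 88, 92, 98]

Sorted: [25, 39, 59, 83, 88, 92, 98]


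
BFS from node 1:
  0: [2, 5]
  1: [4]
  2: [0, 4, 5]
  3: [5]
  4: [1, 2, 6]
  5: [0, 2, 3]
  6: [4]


Visit 1, enqueue [4]
Visit 4, enqueue [2, 6]
Visit 2, enqueue [0, 5]
Visit 6, enqueue []
Visit 0, enqueue []
Visit 5, enqueue [3]
Visit 3, enqueue []

BFS order: [1, 4, 2, 6, 0, 5, 3]


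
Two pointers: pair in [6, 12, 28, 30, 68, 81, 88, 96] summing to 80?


lo=0(6)+hi=7(96)=102
lo=0(6)+hi=6(88)=94
lo=0(6)+hi=5(81)=87
lo=0(6)+hi=4(68)=74
lo=1(12)+hi=4(68)=80

Yes: 12+68=80


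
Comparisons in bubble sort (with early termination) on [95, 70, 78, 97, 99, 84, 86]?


Algorithm: bubble sort (with early termination)
Input: [95, 70, 78, 97, 99, 84, 86]
Sorted: [70, 78, 84, 86, 95, 97, 99]

18


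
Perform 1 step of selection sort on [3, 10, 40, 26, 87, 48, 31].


Initial: [3, 10, 40, 26, 87, 48, 31]
Step 1: min=3 at 0
  Swap: [3, 10, 40, 26, 87, 48, 31]

After 1 step: [3, 10, 40, 26, 87, 48, 31]


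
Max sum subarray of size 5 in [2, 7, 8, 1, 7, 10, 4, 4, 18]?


[0:5]: 25
[1:6]: 33
[2:7]: 30
[3:8]: 26
[4:9]: 43

Max: 43 at [4:9]


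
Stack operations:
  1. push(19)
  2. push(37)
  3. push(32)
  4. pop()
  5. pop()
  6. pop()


push(19) -> [19]
push(37) -> [19, 37]
push(32) -> [19, 37, 32]
pop()->32, [19, 37]
pop()->37, [19]
pop()->19, []

Final stack: []


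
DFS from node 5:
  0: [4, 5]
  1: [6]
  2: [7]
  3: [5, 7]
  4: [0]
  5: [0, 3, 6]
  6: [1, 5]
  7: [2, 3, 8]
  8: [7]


Visit 5, push [6, 3, 0]
Visit 0, push [4]
Visit 4, push []
Visit 3, push [7]
Visit 7, push [8, 2]
Visit 2, push []
Visit 8, push []
Visit 6, push [1]
Visit 1, push []

DFS order: [5, 0, 4, 3, 7, 2, 8, 6, 1]


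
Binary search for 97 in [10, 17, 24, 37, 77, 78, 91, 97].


Step 1: lo=0, hi=7, mid=3, val=37
Step 2: lo=4, hi=7, mid=5, val=78
Step 3: lo=6, hi=7, mid=6, val=91
Step 4: lo=7, hi=7, mid=7, val=97

Found at index 7


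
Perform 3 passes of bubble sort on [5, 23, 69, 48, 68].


Initial: [5, 23, 69, 48, 68]
Pass 1: [5, 23, 48, 68, 69] (2 swaps)
Pass 2: [5, 23, 48, 68, 69] (0 swaps)
Pass 3: [5, 23, 48, 68, 69] (0 swaps)

After 3 passes: [5, 23, 48, 68, 69]


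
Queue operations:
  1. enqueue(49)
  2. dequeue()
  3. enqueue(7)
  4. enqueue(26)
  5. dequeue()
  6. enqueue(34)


enqueue(49) -> [49]
dequeue()->49, []
enqueue(7) -> [7]
enqueue(26) -> [7, 26]
dequeue()->7, [26]
enqueue(34) -> [26, 34]

Final queue: [26, 34]


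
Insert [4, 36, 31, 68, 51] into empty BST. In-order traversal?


Insert 4: root
Insert 36: R from 4
Insert 31: R from 4 -> L from 36
Insert 68: R from 4 -> R from 36
Insert 51: R from 4 -> R from 36 -> L from 68

In-order: [4, 31, 36, 51, 68]


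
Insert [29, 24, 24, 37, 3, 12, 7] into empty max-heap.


Insert 29: [29]
Insert 24: [29, 24]
Insert 24: [29, 24, 24]
Insert 37: [37, 29, 24, 24]
Insert 3: [37, 29, 24, 24, 3]
Insert 12: [37, 29, 24, 24, 3, 12]
Insert 7: [37, 29, 24, 24, 3, 12, 7]

Final heap: [37, 29, 24, 24, 3, 12, 7]


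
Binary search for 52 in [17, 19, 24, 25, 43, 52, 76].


Step 1: lo=0, hi=6, mid=3, val=25
Step 2: lo=4, hi=6, mid=5, val=52

Found at index 5


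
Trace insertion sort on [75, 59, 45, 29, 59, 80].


Initial: [75, 59, 45, 29, 59, 80]
Insert 59: [59, 75, 45, 29, 59, 80]
Insert 45: [45, 59, 75, 29, 59, 80]
Insert 29: [29, 45, 59, 75, 59, 80]
Insert 59: [29, 45, 59, 59, 75, 80]
Insert 80: [29, 45, 59, 59, 75, 80]

Sorted: [29, 45, 59, 59, 75, 80]


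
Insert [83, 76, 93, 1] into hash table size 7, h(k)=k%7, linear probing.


Insert 83: h=6 -> slot 6
Insert 76: h=6, 1 probes -> slot 0
Insert 93: h=2 -> slot 2
Insert 1: h=1 -> slot 1

Table: [76, 1, 93, None, None, None, 83]


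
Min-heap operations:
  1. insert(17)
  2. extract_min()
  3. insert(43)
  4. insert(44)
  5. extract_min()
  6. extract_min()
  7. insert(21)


insert(17) -> [17]
extract_min()->17, []
insert(43) -> [43]
insert(44) -> [43, 44]
extract_min()->43, [44]
extract_min()->44, []
insert(21) -> [21]

Final heap: [21]


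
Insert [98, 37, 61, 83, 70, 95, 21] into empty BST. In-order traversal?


Insert 98: root
Insert 37: L from 98
Insert 61: L from 98 -> R from 37
Insert 83: L from 98 -> R from 37 -> R from 61
Insert 70: L from 98 -> R from 37 -> R from 61 -> L from 83
Insert 95: L from 98 -> R from 37 -> R from 61 -> R from 83
Insert 21: L from 98 -> L from 37

In-order: [21, 37, 61, 70, 83, 95, 98]


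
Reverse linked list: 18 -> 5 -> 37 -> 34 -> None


Step 1: curr=18, set curr.next=prev(None) | reversed so far: 18
Step 2: curr=5, set curr.next=prev(18) | reversed so far: 5 -> 18
Step 3: curr=37, set curr.next=prev(5) | reversed so far: 37 -> 5 -> 18
Step 4: curr=34, set curr.next=prev(37) | reversed so far: 34 -> 37 -> 5 -> 18

34 -> 37 -> 5 -> 18 -> None


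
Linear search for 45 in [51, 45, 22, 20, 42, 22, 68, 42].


i=0: 51!=45
i=1: 45==45 found!

Found at 1, 2 comps


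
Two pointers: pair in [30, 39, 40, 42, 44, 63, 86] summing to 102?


lo=0(30)+hi=6(86)=116
lo=0(30)+hi=5(63)=93
lo=1(39)+hi=5(63)=102

Yes: 39+63=102


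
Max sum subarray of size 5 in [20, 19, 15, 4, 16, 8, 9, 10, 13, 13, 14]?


[0:5]: 74
[1:6]: 62
[2:7]: 52
[3:8]: 47
[4:9]: 56
[5:10]: 53
[6:11]: 59

Max: 74 at [0:5]


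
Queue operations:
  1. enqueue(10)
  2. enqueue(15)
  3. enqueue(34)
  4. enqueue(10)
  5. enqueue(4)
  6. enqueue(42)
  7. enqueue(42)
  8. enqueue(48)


enqueue(10) -> [10]
enqueue(15) -> [10, 15]
enqueue(34) -> [10, 15, 34]
enqueue(10) -> [10, 15, 34, 10]
enqueue(4) -> [10, 15, 34, 10, 4]
enqueue(42) -> [10, 15, 34, 10, 4, 42]
enqueue(42) -> [10, 15, 34, 10, 4, 42, 42]
enqueue(48) -> [10, 15, 34, 10, 4, 42, 42, 48]

Final queue: [10, 15, 34, 10, 4, 42, 42, 48]


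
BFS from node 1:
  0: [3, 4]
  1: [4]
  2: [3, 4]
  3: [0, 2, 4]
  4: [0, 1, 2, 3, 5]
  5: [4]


Visit 1, enqueue [4]
Visit 4, enqueue [0, 2, 3, 5]
Visit 0, enqueue []
Visit 2, enqueue []
Visit 3, enqueue []
Visit 5, enqueue []

BFS order: [1, 4, 0, 2, 3, 5]


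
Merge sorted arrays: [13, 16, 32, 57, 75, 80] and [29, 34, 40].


Take 13 from A
Take 16 from A
Take 29 from B
Take 32 from A
Take 34 from B
Take 40 from B

Merged: [13, 16, 29, 32, 34, 40, 57, 75, 80]


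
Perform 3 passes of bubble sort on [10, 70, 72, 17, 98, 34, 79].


Initial: [10, 70, 72, 17, 98, 34, 79]
Pass 1: [10, 70, 17, 72, 34, 79, 98] (3 swaps)
Pass 2: [10, 17, 70, 34, 72, 79, 98] (2 swaps)
Pass 3: [10, 17, 34, 70, 72, 79, 98] (1 swaps)

After 3 passes: [10, 17, 34, 70, 72, 79, 98]


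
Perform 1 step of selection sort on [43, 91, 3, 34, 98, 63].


Initial: [43, 91, 3, 34, 98, 63]
Step 1: min=3 at 2
  Swap: [3, 91, 43, 34, 98, 63]

After 1 step: [3, 91, 43, 34, 98, 63]


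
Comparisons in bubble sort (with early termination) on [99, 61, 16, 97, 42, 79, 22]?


Algorithm: bubble sort (with early termination)
Input: [99, 61, 16, 97, 42, 79, 22]
Sorted: [16, 22, 42, 61, 79, 97, 99]

21


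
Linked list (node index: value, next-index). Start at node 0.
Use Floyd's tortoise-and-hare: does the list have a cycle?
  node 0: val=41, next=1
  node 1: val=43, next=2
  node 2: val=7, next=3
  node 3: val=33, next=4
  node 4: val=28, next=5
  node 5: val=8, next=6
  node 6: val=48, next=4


Floyd's tortoise (slow, +1) and hare (fast, +2):
  init: slow=0, fast=0
  step 1: slow=1, fast=2
  step 2: slow=2, fast=4
  step 3: slow=3, fast=6
  step 4: slow=4, fast=5
  step 5: slow=5, fast=4
  step 6: slow=6, fast=6
  slow == fast at node 6: cycle detected

Cycle: yes


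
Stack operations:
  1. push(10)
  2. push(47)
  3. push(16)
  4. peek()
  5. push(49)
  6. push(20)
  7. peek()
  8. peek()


push(10) -> [10]
push(47) -> [10, 47]
push(16) -> [10, 47, 16]
peek()->16
push(49) -> [10, 47, 16, 49]
push(20) -> [10, 47, 16, 49, 20]
peek()->20
peek()->20

Final stack: [10, 47, 16, 49, 20]


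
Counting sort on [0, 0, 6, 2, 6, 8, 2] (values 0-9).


Input: [0, 0, 6, 2, 6, 8, 2]
Counts: [2, 0, 2, 0, 0, 0, 2, 0, 1, 0]

Sorted: [0, 0, 2, 2, 6, 6, 8]


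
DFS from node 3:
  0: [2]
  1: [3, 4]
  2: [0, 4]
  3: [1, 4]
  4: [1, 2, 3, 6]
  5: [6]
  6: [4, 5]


Visit 3, push [4, 1]
Visit 1, push [4]
Visit 4, push [6, 2]
Visit 2, push [0]
Visit 0, push []
Visit 6, push [5]
Visit 5, push []

DFS order: [3, 1, 4, 2, 0, 6, 5]


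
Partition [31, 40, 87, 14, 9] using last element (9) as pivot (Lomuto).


Pivot: 9
Place pivot at 0: [9, 40, 87, 14, 31]

Partitioned: [9, 40, 87, 14, 31]


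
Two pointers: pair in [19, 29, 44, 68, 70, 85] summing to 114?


lo=0(19)+hi=5(85)=104
lo=1(29)+hi=5(85)=114

Yes: 29+85=114


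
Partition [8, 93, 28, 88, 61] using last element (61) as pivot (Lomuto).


Pivot: 61
  8 <= 61: advance i (no swap)
  28 <= 61: swap -> [8, 28, 93, 88, 61]
Place pivot at 2: [8, 28, 61, 88, 93]

Partitioned: [8, 28, 61, 88, 93]


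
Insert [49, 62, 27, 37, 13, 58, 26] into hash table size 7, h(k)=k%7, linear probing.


Insert 49: h=0 -> slot 0
Insert 62: h=6 -> slot 6
Insert 27: h=6, 2 probes -> slot 1
Insert 37: h=2 -> slot 2
Insert 13: h=6, 4 probes -> slot 3
Insert 58: h=2, 2 probes -> slot 4
Insert 26: h=5 -> slot 5

Table: [49, 27, 37, 13, 58, 26, 62]


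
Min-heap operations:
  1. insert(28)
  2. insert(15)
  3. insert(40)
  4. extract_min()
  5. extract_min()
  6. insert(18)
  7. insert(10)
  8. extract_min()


insert(28) -> [28]
insert(15) -> [15, 28]
insert(40) -> [15, 28, 40]
extract_min()->15, [28, 40]
extract_min()->28, [40]
insert(18) -> [18, 40]
insert(10) -> [10, 40, 18]
extract_min()->10, [18, 40]

Final heap: [18, 40]


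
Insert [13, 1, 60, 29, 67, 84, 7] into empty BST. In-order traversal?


Insert 13: root
Insert 1: L from 13
Insert 60: R from 13
Insert 29: R from 13 -> L from 60
Insert 67: R from 13 -> R from 60
Insert 84: R from 13 -> R from 60 -> R from 67
Insert 7: L from 13 -> R from 1

In-order: [1, 7, 13, 29, 60, 67, 84]


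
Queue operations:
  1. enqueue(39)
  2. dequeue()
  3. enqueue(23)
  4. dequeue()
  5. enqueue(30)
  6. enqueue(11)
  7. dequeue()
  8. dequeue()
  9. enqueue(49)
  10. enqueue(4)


enqueue(39) -> [39]
dequeue()->39, []
enqueue(23) -> [23]
dequeue()->23, []
enqueue(30) -> [30]
enqueue(11) -> [30, 11]
dequeue()->30, [11]
dequeue()->11, []
enqueue(49) -> [49]
enqueue(4) -> [49, 4]

Final queue: [49, 4]


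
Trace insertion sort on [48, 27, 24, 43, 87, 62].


Initial: [48, 27, 24, 43, 87, 62]
Insert 27: [27, 48, 24, 43, 87, 62]
Insert 24: [24, 27, 48, 43, 87, 62]
Insert 43: [24, 27, 43, 48, 87, 62]
Insert 87: [24, 27, 43, 48, 87, 62]
Insert 62: [24, 27, 43, 48, 62, 87]

Sorted: [24, 27, 43, 48, 62, 87]


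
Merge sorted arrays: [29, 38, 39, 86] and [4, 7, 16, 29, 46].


Take 4 from B
Take 7 from B
Take 16 from B
Take 29 from A
Take 29 from B
Take 38 from A
Take 39 from A
Take 46 from B

Merged: [4, 7, 16, 29, 29, 38, 39, 46, 86]


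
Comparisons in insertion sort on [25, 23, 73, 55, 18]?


Algorithm: insertion sort
Input: [25, 23, 73, 55, 18]
Sorted: [18, 23, 25, 55, 73]

8


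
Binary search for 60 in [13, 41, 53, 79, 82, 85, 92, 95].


Step 1: lo=0, hi=7, mid=3, val=79
Step 2: lo=0, hi=2, mid=1, val=41
Step 3: lo=2, hi=2, mid=2, val=53

Not found


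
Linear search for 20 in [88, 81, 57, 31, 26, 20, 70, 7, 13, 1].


i=0: 88!=20
i=1: 81!=20
i=2: 57!=20
i=3: 31!=20
i=4: 26!=20
i=5: 20==20 found!

Found at 5, 6 comps


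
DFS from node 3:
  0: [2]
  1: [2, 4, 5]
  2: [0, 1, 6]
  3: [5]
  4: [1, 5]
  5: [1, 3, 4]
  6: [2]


Visit 3, push [5]
Visit 5, push [4, 1]
Visit 1, push [4, 2]
Visit 2, push [6, 0]
Visit 0, push []
Visit 6, push []
Visit 4, push []

DFS order: [3, 5, 1, 2, 0, 6, 4]


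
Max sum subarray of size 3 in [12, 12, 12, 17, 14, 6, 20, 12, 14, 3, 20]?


[0:3]: 36
[1:4]: 41
[2:5]: 43
[3:6]: 37
[4:7]: 40
[5:8]: 38
[6:9]: 46
[7:10]: 29
[8:11]: 37

Max: 46 at [6:9]


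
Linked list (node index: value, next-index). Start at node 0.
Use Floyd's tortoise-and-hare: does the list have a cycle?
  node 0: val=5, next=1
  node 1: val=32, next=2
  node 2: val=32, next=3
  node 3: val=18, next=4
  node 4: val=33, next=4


Floyd's tortoise (slow, +1) and hare (fast, +2):
  init: slow=0, fast=0
  step 1: slow=1, fast=2
  step 2: slow=2, fast=4
  step 3: slow=3, fast=4
  step 4: slow=4, fast=4
  slow == fast at node 4: cycle detected

Cycle: yes


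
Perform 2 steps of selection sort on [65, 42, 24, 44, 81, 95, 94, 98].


Initial: [65, 42, 24, 44, 81, 95, 94, 98]
Step 1: min=24 at 2
  Swap: [24, 42, 65, 44, 81, 95, 94, 98]
Step 2: min=42 at 1
  Swap: [24, 42, 65, 44, 81, 95, 94, 98]

After 2 steps: [24, 42, 65, 44, 81, 95, 94, 98]


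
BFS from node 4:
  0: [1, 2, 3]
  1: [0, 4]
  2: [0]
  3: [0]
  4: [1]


Visit 4, enqueue [1]
Visit 1, enqueue [0]
Visit 0, enqueue [2, 3]
Visit 2, enqueue []
Visit 3, enqueue []

BFS order: [4, 1, 0, 2, 3]


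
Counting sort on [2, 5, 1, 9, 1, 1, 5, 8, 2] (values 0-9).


Input: [2, 5, 1, 9, 1, 1, 5, 8, 2]
Counts: [0, 3, 2, 0, 0, 2, 0, 0, 1, 1]

Sorted: [1, 1, 1, 2, 2, 5, 5, 8, 9]


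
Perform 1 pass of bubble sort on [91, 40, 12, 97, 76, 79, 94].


Initial: [91, 40, 12, 97, 76, 79, 94]
Pass 1: [40, 12, 91, 76, 79, 94, 97] (5 swaps)

After 1 pass: [40, 12, 91, 76, 79, 94, 97]


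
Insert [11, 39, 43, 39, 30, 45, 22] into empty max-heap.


Insert 11: [11]
Insert 39: [39, 11]
Insert 43: [43, 11, 39]
Insert 39: [43, 39, 39, 11]
Insert 30: [43, 39, 39, 11, 30]
Insert 45: [45, 39, 43, 11, 30, 39]
Insert 22: [45, 39, 43, 11, 30, 39, 22]

Final heap: [45, 39, 43, 11, 30, 39, 22]


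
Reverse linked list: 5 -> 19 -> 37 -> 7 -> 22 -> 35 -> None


Step 1: curr=5, set curr.next=prev(None) | reversed so far: 5
Step 2: curr=19, set curr.next=prev(5) | reversed so far: 19 -> 5
Step 3: curr=37, set curr.next=prev(19) | reversed so far: 37 -> 19 -> 5
Step 4: curr=7, set curr.next=prev(37) | reversed so far: 7 -> 37 -> 19 -> 5
Step 5: curr=22, set curr.next=prev(7) | reversed so far: 22 -> 7 -> 37 -> 19 -> 5
Step 6: curr=35, set curr.next=prev(22) | reversed so far: 35 -> 22 -> 7 -> 37 -> 19 -> 5

35 -> 22 -> 7 -> 37 -> 19 -> 5 -> None


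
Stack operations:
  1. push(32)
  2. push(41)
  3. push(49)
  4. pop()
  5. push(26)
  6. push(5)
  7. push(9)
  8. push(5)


push(32) -> [32]
push(41) -> [32, 41]
push(49) -> [32, 41, 49]
pop()->49, [32, 41]
push(26) -> [32, 41, 26]
push(5) -> [32, 41, 26, 5]
push(9) -> [32, 41, 26, 5, 9]
push(5) -> [32, 41, 26, 5, 9, 5]

Final stack: [32, 41, 26, 5, 9, 5]


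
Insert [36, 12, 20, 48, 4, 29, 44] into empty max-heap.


Insert 36: [36]
Insert 12: [36, 12]
Insert 20: [36, 12, 20]
Insert 48: [48, 36, 20, 12]
Insert 4: [48, 36, 20, 12, 4]
Insert 29: [48, 36, 29, 12, 4, 20]
Insert 44: [48, 36, 44, 12, 4, 20, 29]

Final heap: [48, 36, 44, 12, 4, 20, 29]


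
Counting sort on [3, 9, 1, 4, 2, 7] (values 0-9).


Input: [3, 9, 1, 4, 2, 7]
Counts: [0, 1, 1, 1, 1, 0, 0, 1, 0, 1]

Sorted: [1, 2, 3, 4, 7, 9]


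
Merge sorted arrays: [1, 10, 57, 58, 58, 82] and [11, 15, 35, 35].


Take 1 from A
Take 10 from A
Take 11 from B
Take 15 from B
Take 35 from B
Take 35 from B

Merged: [1, 10, 11, 15, 35, 35, 57, 58, 58, 82]


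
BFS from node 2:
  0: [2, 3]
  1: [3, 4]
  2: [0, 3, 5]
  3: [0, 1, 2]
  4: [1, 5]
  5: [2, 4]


Visit 2, enqueue [0, 3, 5]
Visit 0, enqueue []
Visit 3, enqueue [1]
Visit 5, enqueue [4]
Visit 1, enqueue []
Visit 4, enqueue []

BFS order: [2, 0, 3, 5, 1, 4]


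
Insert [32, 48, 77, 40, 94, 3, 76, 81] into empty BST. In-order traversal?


Insert 32: root
Insert 48: R from 32
Insert 77: R from 32 -> R from 48
Insert 40: R from 32 -> L from 48
Insert 94: R from 32 -> R from 48 -> R from 77
Insert 3: L from 32
Insert 76: R from 32 -> R from 48 -> L from 77
Insert 81: R from 32 -> R from 48 -> R from 77 -> L from 94

In-order: [3, 32, 40, 48, 76, 77, 81, 94]


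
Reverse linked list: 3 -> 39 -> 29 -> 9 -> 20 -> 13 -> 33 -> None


Step 1: curr=3, set curr.next=prev(None) | reversed so far: 3
Step 2: curr=39, set curr.next=prev(3) | reversed so far: 39 -> 3
Step 3: curr=29, set curr.next=prev(39) | reversed so far: 29 -> 39 -> 3
Step 4: curr=9, set curr.next=prev(29) | reversed so far: 9 -> 29 -> 39 -> 3
Step 5: curr=20, set curr.next=prev(9) | reversed so far: 20 -> 9 -> 29 -> 39 -> 3
Step 6: curr=13, set curr.next=prev(20) | reversed so far: 13 -> 20 -> 9 -> 29 -> 39 -> 3
Step 7: curr=33, set curr.next=prev(13) | reversed so far: 33 -> 13 -> 20 -> 9 -> 29 -> 39 -> 3

33 -> 13 -> 20 -> 9 -> 29 -> 39 -> 3 -> None


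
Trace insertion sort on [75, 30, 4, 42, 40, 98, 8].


Initial: [75, 30, 4, 42, 40, 98, 8]
Insert 30: [30, 75, 4, 42, 40, 98, 8]
Insert 4: [4, 30, 75, 42, 40, 98, 8]
Insert 42: [4, 30, 42, 75, 40, 98, 8]
Insert 40: [4, 30, 40, 42, 75, 98, 8]
Insert 98: [4, 30, 40, 42, 75, 98, 8]
Insert 8: [4, 8, 30, 40, 42, 75, 98]

Sorted: [4, 8, 30, 40, 42, 75, 98]


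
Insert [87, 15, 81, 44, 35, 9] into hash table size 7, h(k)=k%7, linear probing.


Insert 87: h=3 -> slot 3
Insert 15: h=1 -> slot 1
Insert 81: h=4 -> slot 4
Insert 44: h=2 -> slot 2
Insert 35: h=0 -> slot 0
Insert 9: h=2, 3 probes -> slot 5

Table: [35, 15, 44, 87, 81, 9, None]


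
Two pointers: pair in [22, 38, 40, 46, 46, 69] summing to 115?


lo=0(22)+hi=5(69)=91
lo=1(38)+hi=5(69)=107
lo=2(40)+hi=5(69)=109
lo=3(46)+hi=5(69)=115

Yes: 46+69=115


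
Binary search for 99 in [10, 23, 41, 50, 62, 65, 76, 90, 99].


Step 1: lo=0, hi=8, mid=4, val=62
Step 2: lo=5, hi=8, mid=6, val=76
Step 3: lo=7, hi=8, mid=7, val=90
Step 4: lo=8, hi=8, mid=8, val=99

Found at index 8


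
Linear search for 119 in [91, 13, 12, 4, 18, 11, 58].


i=0: 91!=119
i=1: 13!=119
i=2: 12!=119
i=3: 4!=119
i=4: 18!=119
i=5: 11!=119
i=6: 58!=119

Not found, 7 comps


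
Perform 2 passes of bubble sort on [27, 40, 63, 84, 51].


Initial: [27, 40, 63, 84, 51]
Pass 1: [27, 40, 63, 51, 84] (1 swaps)
Pass 2: [27, 40, 51, 63, 84] (1 swaps)

After 2 passes: [27, 40, 51, 63, 84]


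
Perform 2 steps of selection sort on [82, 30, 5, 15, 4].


Initial: [82, 30, 5, 15, 4]
Step 1: min=4 at 4
  Swap: [4, 30, 5, 15, 82]
Step 2: min=5 at 2
  Swap: [4, 5, 30, 15, 82]

After 2 steps: [4, 5, 30, 15, 82]


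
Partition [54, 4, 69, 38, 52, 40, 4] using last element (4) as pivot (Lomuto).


Pivot: 4
  4 <= 4: swap -> [4, 54, 69, 38, 52, 40, 4]
Place pivot at 1: [4, 4, 69, 38, 52, 40, 54]

Partitioned: [4, 4, 69, 38, 52, 40, 54]


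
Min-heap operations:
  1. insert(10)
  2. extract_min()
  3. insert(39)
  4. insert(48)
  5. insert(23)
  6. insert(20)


insert(10) -> [10]
extract_min()->10, []
insert(39) -> [39]
insert(48) -> [39, 48]
insert(23) -> [23, 48, 39]
insert(20) -> [20, 23, 39, 48]

Final heap: [20, 23, 39, 48]


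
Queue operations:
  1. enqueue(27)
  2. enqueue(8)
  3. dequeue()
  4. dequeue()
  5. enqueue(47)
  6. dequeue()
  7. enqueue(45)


enqueue(27) -> [27]
enqueue(8) -> [27, 8]
dequeue()->27, [8]
dequeue()->8, []
enqueue(47) -> [47]
dequeue()->47, []
enqueue(45) -> [45]

Final queue: [45]


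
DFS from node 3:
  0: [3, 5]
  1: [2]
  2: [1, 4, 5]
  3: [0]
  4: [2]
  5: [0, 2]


Visit 3, push [0]
Visit 0, push [5]
Visit 5, push [2]
Visit 2, push [4, 1]
Visit 1, push []
Visit 4, push []

DFS order: [3, 0, 5, 2, 1, 4]


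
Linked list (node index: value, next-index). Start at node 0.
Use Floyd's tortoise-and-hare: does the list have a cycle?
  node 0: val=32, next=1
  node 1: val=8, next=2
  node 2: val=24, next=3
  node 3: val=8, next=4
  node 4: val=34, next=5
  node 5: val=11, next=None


Floyd's tortoise (slow, +1) and hare (fast, +2):
  init: slow=0, fast=0
  step 1: slow=1, fast=2
  step 2: slow=2, fast=4
  step 3: fast 4->5->None, no cycle

Cycle: no


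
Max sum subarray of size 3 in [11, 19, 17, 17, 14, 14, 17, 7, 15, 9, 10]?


[0:3]: 47
[1:4]: 53
[2:5]: 48
[3:6]: 45
[4:7]: 45
[5:8]: 38
[6:9]: 39
[7:10]: 31
[8:11]: 34

Max: 53 at [1:4]


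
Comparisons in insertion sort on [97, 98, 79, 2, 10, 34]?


Algorithm: insertion sort
Input: [97, 98, 79, 2, 10, 34]
Sorted: [2, 10, 34, 79, 97, 98]

14


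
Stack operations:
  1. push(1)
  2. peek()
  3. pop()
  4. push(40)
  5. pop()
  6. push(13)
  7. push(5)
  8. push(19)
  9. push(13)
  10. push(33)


push(1) -> [1]
peek()->1
pop()->1, []
push(40) -> [40]
pop()->40, []
push(13) -> [13]
push(5) -> [13, 5]
push(19) -> [13, 5, 19]
push(13) -> [13, 5, 19, 13]
push(33) -> [13, 5, 19, 13, 33]

Final stack: [13, 5, 19, 13, 33]


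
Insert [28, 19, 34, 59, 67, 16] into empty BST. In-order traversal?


Insert 28: root
Insert 19: L from 28
Insert 34: R from 28
Insert 59: R from 28 -> R from 34
Insert 67: R from 28 -> R from 34 -> R from 59
Insert 16: L from 28 -> L from 19

In-order: [16, 19, 28, 34, 59, 67]


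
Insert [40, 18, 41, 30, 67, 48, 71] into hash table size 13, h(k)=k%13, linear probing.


Insert 40: h=1 -> slot 1
Insert 18: h=5 -> slot 5
Insert 41: h=2 -> slot 2
Insert 30: h=4 -> slot 4
Insert 67: h=2, 1 probes -> slot 3
Insert 48: h=9 -> slot 9
Insert 71: h=6 -> slot 6

Table: [None, 40, 41, 67, 30, 18, 71, None, None, 48, None, None, None]


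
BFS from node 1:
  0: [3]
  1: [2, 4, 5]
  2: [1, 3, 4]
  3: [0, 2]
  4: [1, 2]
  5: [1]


Visit 1, enqueue [2, 4, 5]
Visit 2, enqueue [3]
Visit 4, enqueue []
Visit 5, enqueue []
Visit 3, enqueue [0]
Visit 0, enqueue []

BFS order: [1, 2, 4, 5, 3, 0]


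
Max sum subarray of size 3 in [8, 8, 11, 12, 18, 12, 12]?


[0:3]: 27
[1:4]: 31
[2:5]: 41
[3:6]: 42
[4:7]: 42

Max: 42 at [3:6]


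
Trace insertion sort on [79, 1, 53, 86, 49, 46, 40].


Initial: [79, 1, 53, 86, 49, 46, 40]
Insert 1: [1, 79, 53, 86, 49, 46, 40]
Insert 53: [1, 53, 79, 86, 49, 46, 40]
Insert 86: [1, 53, 79, 86, 49, 46, 40]
Insert 49: [1, 49, 53, 79, 86, 46, 40]
Insert 46: [1, 46, 49, 53, 79, 86, 40]
Insert 40: [1, 40, 46, 49, 53, 79, 86]

Sorted: [1, 40, 46, 49, 53, 79, 86]


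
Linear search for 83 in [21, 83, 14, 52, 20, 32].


i=0: 21!=83
i=1: 83==83 found!

Found at 1, 2 comps


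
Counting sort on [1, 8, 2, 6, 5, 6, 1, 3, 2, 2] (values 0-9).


Input: [1, 8, 2, 6, 5, 6, 1, 3, 2, 2]
Counts: [0, 2, 3, 1, 0, 1, 2, 0, 1, 0]

Sorted: [1, 1, 2, 2, 2, 3, 5, 6, 6, 8]


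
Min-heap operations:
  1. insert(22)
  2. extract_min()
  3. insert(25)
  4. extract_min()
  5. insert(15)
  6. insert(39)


insert(22) -> [22]
extract_min()->22, []
insert(25) -> [25]
extract_min()->25, []
insert(15) -> [15]
insert(39) -> [15, 39]

Final heap: [15, 39]


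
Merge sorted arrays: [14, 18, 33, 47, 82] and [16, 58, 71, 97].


Take 14 from A
Take 16 from B
Take 18 from A
Take 33 from A
Take 47 from A
Take 58 from B
Take 71 from B
Take 82 from A

Merged: [14, 16, 18, 33, 47, 58, 71, 82, 97]


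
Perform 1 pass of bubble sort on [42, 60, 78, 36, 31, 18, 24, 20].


Initial: [42, 60, 78, 36, 31, 18, 24, 20]
Pass 1: [42, 60, 36, 31, 18, 24, 20, 78] (5 swaps)

After 1 pass: [42, 60, 36, 31, 18, 24, 20, 78]


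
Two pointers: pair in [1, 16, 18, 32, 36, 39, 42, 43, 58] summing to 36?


lo=0(1)+hi=8(58)=59
lo=0(1)+hi=7(43)=44
lo=0(1)+hi=6(42)=43
lo=0(1)+hi=5(39)=40
lo=0(1)+hi=4(36)=37
lo=0(1)+hi=3(32)=33
lo=1(16)+hi=3(32)=48
lo=1(16)+hi=2(18)=34

No pair found


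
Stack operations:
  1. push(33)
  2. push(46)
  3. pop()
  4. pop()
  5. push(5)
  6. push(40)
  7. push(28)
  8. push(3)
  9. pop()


push(33) -> [33]
push(46) -> [33, 46]
pop()->46, [33]
pop()->33, []
push(5) -> [5]
push(40) -> [5, 40]
push(28) -> [5, 40, 28]
push(3) -> [5, 40, 28, 3]
pop()->3, [5, 40, 28]

Final stack: [5, 40, 28]


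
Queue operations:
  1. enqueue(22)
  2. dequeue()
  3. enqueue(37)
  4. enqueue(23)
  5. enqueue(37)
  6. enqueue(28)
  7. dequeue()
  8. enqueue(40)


enqueue(22) -> [22]
dequeue()->22, []
enqueue(37) -> [37]
enqueue(23) -> [37, 23]
enqueue(37) -> [37, 23, 37]
enqueue(28) -> [37, 23, 37, 28]
dequeue()->37, [23, 37, 28]
enqueue(40) -> [23, 37, 28, 40]

Final queue: [23, 37, 28, 40]


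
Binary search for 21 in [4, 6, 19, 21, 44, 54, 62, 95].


Step 1: lo=0, hi=7, mid=3, val=21

Found at index 3


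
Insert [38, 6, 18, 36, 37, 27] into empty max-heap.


Insert 38: [38]
Insert 6: [38, 6]
Insert 18: [38, 6, 18]
Insert 36: [38, 36, 18, 6]
Insert 37: [38, 37, 18, 6, 36]
Insert 27: [38, 37, 27, 6, 36, 18]

Final heap: [38, 37, 27, 6, 36, 18]


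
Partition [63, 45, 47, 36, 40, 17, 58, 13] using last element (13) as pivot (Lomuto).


Pivot: 13
Place pivot at 0: [13, 45, 47, 36, 40, 17, 58, 63]

Partitioned: [13, 45, 47, 36, 40, 17, 58, 63]


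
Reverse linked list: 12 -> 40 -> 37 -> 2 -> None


Step 1: curr=12, set curr.next=prev(None) | reversed so far: 12
Step 2: curr=40, set curr.next=prev(12) | reversed so far: 40 -> 12
Step 3: curr=37, set curr.next=prev(40) | reversed so far: 37 -> 40 -> 12
Step 4: curr=2, set curr.next=prev(37) | reversed so far: 2 -> 37 -> 40 -> 12

2 -> 37 -> 40 -> 12 -> None


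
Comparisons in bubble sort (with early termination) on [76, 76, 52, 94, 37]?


Algorithm: bubble sort (with early termination)
Input: [76, 76, 52, 94, 37]
Sorted: [37, 52, 76, 76, 94]

10


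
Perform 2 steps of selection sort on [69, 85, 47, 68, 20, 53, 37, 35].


Initial: [69, 85, 47, 68, 20, 53, 37, 35]
Step 1: min=20 at 4
  Swap: [20, 85, 47, 68, 69, 53, 37, 35]
Step 2: min=35 at 7
  Swap: [20, 35, 47, 68, 69, 53, 37, 85]

After 2 steps: [20, 35, 47, 68, 69, 53, 37, 85]


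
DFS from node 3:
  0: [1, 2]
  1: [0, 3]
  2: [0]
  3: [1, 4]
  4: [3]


Visit 3, push [4, 1]
Visit 1, push [0]
Visit 0, push [2]
Visit 2, push []
Visit 4, push []

DFS order: [3, 1, 0, 2, 4]


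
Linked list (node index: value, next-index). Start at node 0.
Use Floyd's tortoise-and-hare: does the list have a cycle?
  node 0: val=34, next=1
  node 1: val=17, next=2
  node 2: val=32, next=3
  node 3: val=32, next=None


Floyd's tortoise (slow, +1) and hare (fast, +2):
  init: slow=0, fast=0
  step 1: slow=1, fast=2
  step 2: fast 2->3->None, no cycle

Cycle: no


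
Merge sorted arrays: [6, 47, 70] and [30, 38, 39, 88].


Take 6 from A
Take 30 from B
Take 38 from B
Take 39 from B
Take 47 from A
Take 70 from A

Merged: [6, 30, 38, 39, 47, 70, 88]


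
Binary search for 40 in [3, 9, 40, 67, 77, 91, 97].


Step 1: lo=0, hi=6, mid=3, val=67
Step 2: lo=0, hi=2, mid=1, val=9
Step 3: lo=2, hi=2, mid=2, val=40

Found at index 2
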